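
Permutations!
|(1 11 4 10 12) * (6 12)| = |(1 11 4 10 6 12)| = 6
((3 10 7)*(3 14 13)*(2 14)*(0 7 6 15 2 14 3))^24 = (2 15 6 10 3) = [0, 1, 15, 2, 4, 5, 10, 7, 8, 9, 3, 11, 12, 13, 14, 6]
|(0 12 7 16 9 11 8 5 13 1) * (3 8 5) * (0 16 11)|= |(0 12 7 11 5 13 1 16 9)(3 8)|= 18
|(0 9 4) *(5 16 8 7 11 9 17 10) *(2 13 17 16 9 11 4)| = 30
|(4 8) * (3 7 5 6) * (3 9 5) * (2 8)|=|(2 8 4)(3 7)(5 6 9)|=6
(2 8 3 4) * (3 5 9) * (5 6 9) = (2 8 6 9 3 4) = [0, 1, 8, 4, 2, 5, 9, 7, 6, 3]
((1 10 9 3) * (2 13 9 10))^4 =(1 3 9 13 2) =[0, 3, 1, 9, 4, 5, 6, 7, 8, 13, 10, 11, 12, 2]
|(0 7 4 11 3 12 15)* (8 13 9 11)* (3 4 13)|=|(0 7 13 9 11 4 8 3 12 15)|=10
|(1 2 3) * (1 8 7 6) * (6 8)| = |(1 2 3 6)(7 8)| = 4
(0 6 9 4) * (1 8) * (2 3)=(0 6 9 4)(1 8)(2 3)=[6, 8, 3, 2, 0, 5, 9, 7, 1, 4]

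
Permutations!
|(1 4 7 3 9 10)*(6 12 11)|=|(1 4 7 3 9 10)(6 12 11)|=6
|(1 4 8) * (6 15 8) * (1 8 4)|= |(4 6 15)|= 3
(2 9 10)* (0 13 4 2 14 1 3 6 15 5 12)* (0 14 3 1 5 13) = (2 9 10 3 6 15 13 4)(5 12 14) = [0, 1, 9, 6, 2, 12, 15, 7, 8, 10, 3, 11, 14, 4, 5, 13]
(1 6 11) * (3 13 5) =(1 6 11)(3 13 5) =[0, 6, 2, 13, 4, 3, 11, 7, 8, 9, 10, 1, 12, 5]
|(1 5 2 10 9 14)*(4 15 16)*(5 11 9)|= |(1 11 9 14)(2 10 5)(4 15 16)|= 12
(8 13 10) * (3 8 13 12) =(3 8 12)(10 13) =[0, 1, 2, 8, 4, 5, 6, 7, 12, 9, 13, 11, 3, 10]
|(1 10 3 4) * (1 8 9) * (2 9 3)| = |(1 10 2 9)(3 4 8)| = 12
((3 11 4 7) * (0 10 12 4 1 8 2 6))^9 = (0 2 1 3 4 10 6 8 11 7 12) = [2, 3, 1, 4, 10, 5, 8, 12, 11, 9, 6, 7, 0]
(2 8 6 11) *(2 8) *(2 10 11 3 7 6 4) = [0, 1, 10, 7, 2, 5, 3, 6, 4, 9, 11, 8] = (2 10 11 8 4)(3 7 6)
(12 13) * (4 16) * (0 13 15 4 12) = (0 13)(4 16 12 15) = [13, 1, 2, 3, 16, 5, 6, 7, 8, 9, 10, 11, 15, 0, 14, 4, 12]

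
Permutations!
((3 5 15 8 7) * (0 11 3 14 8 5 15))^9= (0 5 15 3 11)= [5, 1, 2, 11, 4, 15, 6, 7, 8, 9, 10, 0, 12, 13, 14, 3]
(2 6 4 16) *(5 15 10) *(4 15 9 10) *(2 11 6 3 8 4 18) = [0, 1, 3, 8, 16, 9, 15, 7, 4, 10, 5, 6, 12, 13, 14, 18, 11, 17, 2] = (2 3 8 4 16 11 6 15 18)(5 9 10)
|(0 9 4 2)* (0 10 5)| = 6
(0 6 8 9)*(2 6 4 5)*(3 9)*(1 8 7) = (0 4 5 2 6 7 1 8 3 9) = [4, 8, 6, 9, 5, 2, 7, 1, 3, 0]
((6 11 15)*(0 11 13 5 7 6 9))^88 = (15) = [0, 1, 2, 3, 4, 5, 6, 7, 8, 9, 10, 11, 12, 13, 14, 15]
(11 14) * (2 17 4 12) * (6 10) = (2 17 4 12)(6 10)(11 14) = [0, 1, 17, 3, 12, 5, 10, 7, 8, 9, 6, 14, 2, 13, 11, 15, 16, 4]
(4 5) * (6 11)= [0, 1, 2, 3, 5, 4, 11, 7, 8, 9, 10, 6]= (4 5)(6 11)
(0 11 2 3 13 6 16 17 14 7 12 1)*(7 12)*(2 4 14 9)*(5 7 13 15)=(0 11 4 14 12 1)(2 3 15 5 7 13 6 16 17 9)=[11, 0, 3, 15, 14, 7, 16, 13, 8, 2, 10, 4, 1, 6, 12, 5, 17, 9]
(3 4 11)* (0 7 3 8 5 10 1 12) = (0 7 3 4 11 8 5 10 1 12) = [7, 12, 2, 4, 11, 10, 6, 3, 5, 9, 1, 8, 0]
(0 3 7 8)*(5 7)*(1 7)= (0 3 5 1 7 8)= [3, 7, 2, 5, 4, 1, 6, 8, 0]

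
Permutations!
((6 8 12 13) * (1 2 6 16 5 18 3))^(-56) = (1 12 18 6 16)(2 13 3 8 5) = [0, 12, 13, 8, 4, 2, 16, 7, 5, 9, 10, 11, 18, 3, 14, 15, 1, 17, 6]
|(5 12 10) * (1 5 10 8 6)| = 5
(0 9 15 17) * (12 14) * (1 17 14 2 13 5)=[9, 17, 13, 3, 4, 1, 6, 7, 8, 15, 10, 11, 2, 5, 12, 14, 16, 0]=(0 9 15 14 12 2 13 5 1 17)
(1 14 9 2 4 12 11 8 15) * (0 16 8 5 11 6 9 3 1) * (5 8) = (0 16 5 11 8 15)(1 14 3)(2 4 12 6 9) = [16, 14, 4, 1, 12, 11, 9, 7, 15, 2, 10, 8, 6, 13, 3, 0, 5]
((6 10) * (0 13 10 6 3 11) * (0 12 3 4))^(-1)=(0 4 10 13)(3 12 11)=[4, 1, 2, 12, 10, 5, 6, 7, 8, 9, 13, 3, 11, 0]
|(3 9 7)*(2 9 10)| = 5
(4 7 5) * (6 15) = (4 7 5)(6 15) = [0, 1, 2, 3, 7, 4, 15, 5, 8, 9, 10, 11, 12, 13, 14, 6]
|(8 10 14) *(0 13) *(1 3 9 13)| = |(0 1 3 9 13)(8 10 14)| = 15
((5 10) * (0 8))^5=(0 8)(5 10)=[8, 1, 2, 3, 4, 10, 6, 7, 0, 9, 5]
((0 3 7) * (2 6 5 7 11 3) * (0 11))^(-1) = (0 3 11 7 5 6 2) = [3, 1, 0, 11, 4, 6, 2, 5, 8, 9, 10, 7]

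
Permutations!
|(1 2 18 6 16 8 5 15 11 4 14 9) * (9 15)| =|(1 2 18 6 16 8 5 9)(4 14 15 11)| =8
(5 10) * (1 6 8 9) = (1 6 8 9)(5 10) = [0, 6, 2, 3, 4, 10, 8, 7, 9, 1, 5]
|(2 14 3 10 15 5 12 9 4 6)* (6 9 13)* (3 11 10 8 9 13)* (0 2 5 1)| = |(0 2 14 11 10 15 1)(3 8 9 4 13 6 5 12)| = 56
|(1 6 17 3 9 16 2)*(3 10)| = 8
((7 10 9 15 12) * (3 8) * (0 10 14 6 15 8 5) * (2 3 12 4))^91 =(15) =[0, 1, 2, 3, 4, 5, 6, 7, 8, 9, 10, 11, 12, 13, 14, 15]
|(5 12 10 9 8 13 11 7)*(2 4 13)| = |(2 4 13 11 7 5 12 10 9 8)| = 10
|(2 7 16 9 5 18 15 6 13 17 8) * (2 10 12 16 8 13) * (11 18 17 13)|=|(2 7 8 10 12 16 9 5 17 11 18 15 6)|=13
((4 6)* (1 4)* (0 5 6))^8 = (0 1 5 4 6) = [1, 5, 2, 3, 6, 4, 0]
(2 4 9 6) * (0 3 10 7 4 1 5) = (0 3 10 7 4 9 6 2 1 5) = [3, 5, 1, 10, 9, 0, 2, 4, 8, 6, 7]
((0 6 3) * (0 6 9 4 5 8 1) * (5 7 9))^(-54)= (9)(0 8)(1 5)= [8, 5, 2, 3, 4, 1, 6, 7, 0, 9]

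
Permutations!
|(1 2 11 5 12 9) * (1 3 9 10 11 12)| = 6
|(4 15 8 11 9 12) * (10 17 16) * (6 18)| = |(4 15 8 11 9 12)(6 18)(10 17 16)| = 6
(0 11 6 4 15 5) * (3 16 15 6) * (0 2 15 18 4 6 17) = (0 11 3 16 18 4 17)(2 15 5) = [11, 1, 15, 16, 17, 2, 6, 7, 8, 9, 10, 3, 12, 13, 14, 5, 18, 0, 4]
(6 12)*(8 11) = (6 12)(8 11) = [0, 1, 2, 3, 4, 5, 12, 7, 11, 9, 10, 8, 6]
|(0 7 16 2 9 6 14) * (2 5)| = |(0 7 16 5 2 9 6 14)| = 8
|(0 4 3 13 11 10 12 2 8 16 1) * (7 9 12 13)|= 30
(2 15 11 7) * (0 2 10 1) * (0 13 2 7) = [7, 13, 15, 3, 4, 5, 6, 10, 8, 9, 1, 0, 12, 2, 14, 11] = (0 7 10 1 13 2 15 11)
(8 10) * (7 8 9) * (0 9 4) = (0 9 7 8 10 4) = [9, 1, 2, 3, 0, 5, 6, 8, 10, 7, 4]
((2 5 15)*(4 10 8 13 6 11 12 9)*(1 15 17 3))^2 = (1 2 17)(3 15 5)(4 8 6 12)(9 10 13 11) = [0, 2, 17, 15, 8, 3, 12, 7, 6, 10, 13, 9, 4, 11, 14, 5, 16, 1]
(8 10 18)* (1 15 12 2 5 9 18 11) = (1 15 12 2 5 9 18 8 10 11) = [0, 15, 5, 3, 4, 9, 6, 7, 10, 18, 11, 1, 2, 13, 14, 12, 16, 17, 8]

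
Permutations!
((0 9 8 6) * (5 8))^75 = (9) = [0, 1, 2, 3, 4, 5, 6, 7, 8, 9]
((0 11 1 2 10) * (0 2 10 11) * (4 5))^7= (1 11 2 10)(4 5)= [0, 11, 10, 3, 5, 4, 6, 7, 8, 9, 1, 2]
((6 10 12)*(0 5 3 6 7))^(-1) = (0 7 12 10 6 3 5) = [7, 1, 2, 5, 4, 0, 3, 12, 8, 9, 6, 11, 10]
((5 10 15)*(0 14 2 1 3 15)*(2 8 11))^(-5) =(0 1)(2 10)(3 14)(5 11)(8 15) =[1, 0, 10, 14, 4, 11, 6, 7, 15, 9, 2, 5, 12, 13, 3, 8]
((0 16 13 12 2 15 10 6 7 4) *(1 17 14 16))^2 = (0 17 16 12 15 6 4 1 14 13 2 10 7) = [17, 14, 10, 3, 1, 5, 4, 0, 8, 9, 7, 11, 15, 2, 13, 6, 12, 16]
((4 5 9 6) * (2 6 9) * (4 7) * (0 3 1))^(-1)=[1, 3, 5, 0, 7, 4, 2, 6, 8, 9]=(9)(0 1 3)(2 5 4 7 6)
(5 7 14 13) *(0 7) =[7, 1, 2, 3, 4, 0, 6, 14, 8, 9, 10, 11, 12, 5, 13] =(0 7 14 13 5)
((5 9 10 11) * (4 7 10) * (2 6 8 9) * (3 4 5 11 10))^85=(11)(3 4 7)=[0, 1, 2, 4, 7, 5, 6, 3, 8, 9, 10, 11]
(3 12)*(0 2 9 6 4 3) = [2, 1, 9, 12, 3, 5, 4, 7, 8, 6, 10, 11, 0] = (0 2 9 6 4 3 12)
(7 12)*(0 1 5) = (0 1 5)(7 12) = [1, 5, 2, 3, 4, 0, 6, 12, 8, 9, 10, 11, 7]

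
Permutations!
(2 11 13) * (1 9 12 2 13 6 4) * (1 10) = (13)(1 9 12 2 11 6 4 10) = [0, 9, 11, 3, 10, 5, 4, 7, 8, 12, 1, 6, 2, 13]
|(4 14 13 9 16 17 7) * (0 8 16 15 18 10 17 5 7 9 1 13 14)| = |(0 8 16 5 7 4)(1 13)(9 15 18 10 17)| = 30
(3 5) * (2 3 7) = (2 3 5 7) = [0, 1, 3, 5, 4, 7, 6, 2]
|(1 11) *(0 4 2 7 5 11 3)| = |(0 4 2 7 5 11 1 3)| = 8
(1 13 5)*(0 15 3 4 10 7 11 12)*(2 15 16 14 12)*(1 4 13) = [16, 1, 15, 13, 10, 4, 6, 11, 8, 9, 7, 2, 0, 5, 12, 3, 14] = (0 16 14 12)(2 15 3 13 5 4 10 7 11)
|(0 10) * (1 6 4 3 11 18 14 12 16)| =18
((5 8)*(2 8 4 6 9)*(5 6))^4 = (9) = [0, 1, 2, 3, 4, 5, 6, 7, 8, 9]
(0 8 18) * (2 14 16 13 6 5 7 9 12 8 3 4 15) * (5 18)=(0 3 4 15 2 14 16 13 6 18)(5 7 9 12 8)=[3, 1, 14, 4, 15, 7, 18, 9, 5, 12, 10, 11, 8, 6, 16, 2, 13, 17, 0]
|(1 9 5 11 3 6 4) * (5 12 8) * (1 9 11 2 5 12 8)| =8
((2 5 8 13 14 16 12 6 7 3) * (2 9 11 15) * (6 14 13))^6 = (16)(2 9 6)(3 8 15)(5 11 7) = [0, 1, 9, 8, 4, 11, 2, 5, 15, 6, 10, 7, 12, 13, 14, 3, 16]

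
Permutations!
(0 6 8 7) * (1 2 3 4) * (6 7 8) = (8)(0 7)(1 2 3 4) = [7, 2, 3, 4, 1, 5, 6, 0, 8]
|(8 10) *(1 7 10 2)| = |(1 7 10 8 2)| = 5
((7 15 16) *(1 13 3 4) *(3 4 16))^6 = (3 7)(15 16) = [0, 1, 2, 7, 4, 5, 6, 3, 8, 9, 10, 11, 12, 13, 14, 16, 15]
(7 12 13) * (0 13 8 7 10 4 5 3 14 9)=(0 13 10 4 5 3 14 9)(7 12 8)=[13, 1, 2, 14, 5, 3, 6, 12, 7, 0, 4, 11, 8, 10, 9]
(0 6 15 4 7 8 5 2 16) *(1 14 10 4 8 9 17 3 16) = (0 6 15 8 5 2 1 14 10 4 7 9 17 3 16) = [6, 14, 1, 16, 7, 2, 15, 9, 5, 17, 4, 11, 12, 13, 10, 8, 0, 3]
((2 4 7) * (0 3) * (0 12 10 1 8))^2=[12, 0, 7, 10, 2, 5, 6, 4, 3, 9, 8, 11, 1]=(0 12 1)(2 7 4)(3 10 8)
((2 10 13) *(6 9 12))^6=(13)=[0, 1, 2, 3, 4, 5, 6, 7, 8, 9, 10, 11, 12, 13]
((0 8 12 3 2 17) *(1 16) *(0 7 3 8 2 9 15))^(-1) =(0 15 9 3 7 17 2)(1 16)(8 12) =[15, 16, 0, 7, 4, 5, 6, 17, 12, 3, 10, 11, 8, 13, 14, 9, 1, 2]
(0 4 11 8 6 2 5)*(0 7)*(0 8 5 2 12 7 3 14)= (0 4 11 5 3 14)(6 12 7 8)= [4, 1, 2, 14, 11, 3, 12, 8, 6, 9, 10, 5, 7, 13, 0]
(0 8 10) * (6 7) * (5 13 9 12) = [8, 1, 2, 3, 4, 13, 7, 6, 10, 12, 0, 11, 5, 9] = (0 8 10)(5 13 9 12)(6 7)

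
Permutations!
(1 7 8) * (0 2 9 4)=(0 2 9 4)(1 7 8)=[2, 7, 9, 3, 0, 5, 6, 8, 1, 4]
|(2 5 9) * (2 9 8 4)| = |(9)(2 5 8 4)| = 4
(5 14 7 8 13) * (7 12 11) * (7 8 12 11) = (5 14 11 8 13)(7 12) = [0, 1, 2, 3, 4, 14, 6, 12, 13, 9, 10, 8, 7, 5, 11]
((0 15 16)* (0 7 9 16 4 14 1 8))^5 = (0 8 1 14 4 15)(7 16 9) = [8, 14, 2, 3, 15, 5, 6, 16, 1, 7, 10, 11, 12, 13, 4, 0, 9]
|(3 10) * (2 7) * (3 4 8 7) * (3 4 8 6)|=|(2 4 6 3 10 8 7)|=7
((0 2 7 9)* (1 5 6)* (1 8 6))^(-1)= (0 9 7 2)(1 5)(6 8)= [9, 5, 0, 3, 4, 1, 8, 2, 6, 7]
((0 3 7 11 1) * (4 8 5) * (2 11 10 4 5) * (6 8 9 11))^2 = (0 7 4 11)(1 3 10 9)(2 8 6) = [7, 3, 8, 10, 11, 5, 2, 4, 6, 1, 9, 0]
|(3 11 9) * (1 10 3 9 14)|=|(1 10 3 11 14)|=5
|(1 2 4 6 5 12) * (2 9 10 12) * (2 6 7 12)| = 14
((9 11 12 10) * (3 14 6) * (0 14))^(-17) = (0 3 6 14)(9 10 12 11) = [3, 1, 2, 6, 4, 5, 14, 7, 8, 10, 12, 9, 11, 13, 0]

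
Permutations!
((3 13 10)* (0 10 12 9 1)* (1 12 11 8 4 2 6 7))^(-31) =(0 3 11 4 6 1 10 13 8 2 7)(9 12) =[3, 10, 7, 11, 6, 5, 1, 0, 2, 12, 13, 4, 9, 8]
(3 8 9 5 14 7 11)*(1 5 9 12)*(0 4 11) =(0 4 11 3 8 12 1 5 14 7) =[4, 5, 2, 8, 11, 14, 6, 0, 12, 9, 10, 3, 1, 13, 7]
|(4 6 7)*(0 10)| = |(0 10)(4 6 7)| = 6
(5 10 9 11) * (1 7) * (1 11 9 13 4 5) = (1 7 11)(4 5 10 13) = [0, 7, 2, 3, 5, 10, 6, 11, 8, 9, 13, 1, 12, 4]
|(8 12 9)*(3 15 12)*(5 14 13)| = |(3 15 12 9 8)(5 14 13)| = 15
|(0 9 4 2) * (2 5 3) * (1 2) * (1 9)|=|(0 1 2)(3 9 4 5)|=12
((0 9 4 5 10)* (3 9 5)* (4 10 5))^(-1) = (0 10 9 3 4) = [10, 1, 2, 4, 0, 5, 6, 7, 8, 3, 9]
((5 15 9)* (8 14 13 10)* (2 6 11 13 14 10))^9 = [0, 1, 6, 3, 4, 5, 11, 7, 10, 9, 8, 13, 12, 2, 14, 15] = (15)(2 6 11 13)(8 10)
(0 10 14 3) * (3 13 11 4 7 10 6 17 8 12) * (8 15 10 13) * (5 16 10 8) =(0 6 17 15 8 12 3)(4 7 13 11)(5 16 10 14) =[6, 1, 2, 0, 7, 16, 17, 13, 12, 9, 14, 4, 3, 11, 5, 8, 10, 15]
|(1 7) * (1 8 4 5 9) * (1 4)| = 3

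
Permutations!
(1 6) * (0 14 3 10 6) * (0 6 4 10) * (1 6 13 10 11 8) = [14, 13, 2, 0, 11, 5, 6, 7, 1, 9, 4, 8, 12, 10, 3] = (0 14 3)(1 13 10 4 11 8)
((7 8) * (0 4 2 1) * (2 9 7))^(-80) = (0 8 4 2 9 1 7) = [8, 7, 9, 3, 2, 5, 6, 0, 4, 1]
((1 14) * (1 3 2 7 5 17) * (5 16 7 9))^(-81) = (1 2 17 3 5 14 9)(7 16) = [0, 2, 17, 5, 4, 14, 6, 16, 8, 1, 10, 11, 12, 13, 9, 15, 7, 3]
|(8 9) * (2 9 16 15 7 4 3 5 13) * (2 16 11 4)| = |(2 9 8 11 4 3 5 13 16 15 7)| = 11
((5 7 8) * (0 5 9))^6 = (0 5 7 8 9) = [5, 1, 2, 3, 4, 7, 6, 8, 9, 0]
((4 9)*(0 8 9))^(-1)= (0 4 9 8)= [4, 1, 2, 3, 9, 5, 6, 7, 0, 8]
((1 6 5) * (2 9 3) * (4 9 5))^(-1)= [0, 5, 3, 9, 6, 2, 1, 7, 8, 4]= (1 5 2 3 9 4 6)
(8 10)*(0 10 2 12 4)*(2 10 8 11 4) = (0 8 10 11 4)(2 12) = [8, 1, 12, 3, 0, 5, 6, 7, 10, 9, 11, 4, 2]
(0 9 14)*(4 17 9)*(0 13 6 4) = (4 17 9 14 13 6) = [0, 1, 2, 3, 17, 5, 4, 7, 8, 14, 10, 11, 12, 6, 13, 15, 16, 9]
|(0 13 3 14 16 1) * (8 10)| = 6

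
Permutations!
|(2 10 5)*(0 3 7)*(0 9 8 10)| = 8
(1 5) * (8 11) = (1 5)(8 11) = [0, 5, 2, 3, 4, 1, 6, 7, 11, 9, 10, 8]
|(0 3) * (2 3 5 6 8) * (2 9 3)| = |(0 5 6 8 9 3)| = 6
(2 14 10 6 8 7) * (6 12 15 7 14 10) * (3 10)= [0, 1, 3, 10, 4, 5, 8, 2, 14, 9, 12, 11, 15, 13, 6, 7]= (2 3 10 12 15 7)(6 8 14)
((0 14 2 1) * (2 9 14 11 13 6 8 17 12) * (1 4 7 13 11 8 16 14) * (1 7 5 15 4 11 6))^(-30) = (0 9 11 8 7 6 17 13 16 12 1 14 2) = [9, 14, 0, 3, 4, 5, 17, 6, 7, 11, 10, 8, 1, 16, 2, 15, 12, 13]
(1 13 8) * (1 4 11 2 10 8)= (1 13)(2 10 8 4 11)= [0, 13, 10, 3, 11, 5, 6, 7, 4, 9, 8, 2, 12, 1]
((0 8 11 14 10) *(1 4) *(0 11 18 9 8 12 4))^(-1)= (0 1 4 12)(8 9 18)(10 14 11)= [1, 4, 2, 3, 12, 5, 6, 7, 9, 18, 14, 10, 0, 13, 11, 15, 16, 17, 8]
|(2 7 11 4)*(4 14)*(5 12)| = 10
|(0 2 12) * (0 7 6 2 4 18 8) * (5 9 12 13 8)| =11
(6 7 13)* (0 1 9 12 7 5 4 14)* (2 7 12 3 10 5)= (0 1 9 3 10 5 4 14)(2 7 13 6)= [1, 9, 7, 10, 14, 4, 2, 13, 8, 3, 5, 11, 12, 6, 0]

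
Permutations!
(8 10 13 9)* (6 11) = (6 11)(8 10 13 9) = [0, 1, 2, 3, 4, 5, 11, 7, 10, 8, 13, 6, 12, 9]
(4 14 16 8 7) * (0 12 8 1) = (0 12 8 7 4 14 16 1) = [12, 0, 2, 3, 14, 5, 6, 4, 7, 9, 10, 11, 8, 13, 16, 15, 1]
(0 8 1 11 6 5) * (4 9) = [8, 11, 2, 3, 9, 0, 5, 7, 1, 4, 10, 6] = (0 8 1 11 6 5)(4 9)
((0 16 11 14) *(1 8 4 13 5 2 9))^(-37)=(0 14 11 16)(1 2 13 8 9 5 4)=[14, 2, 13, 3, 1, 4, 6, 7, 9, 5, 10, 16, 12, 8, 11, 15, 0]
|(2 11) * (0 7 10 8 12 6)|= |(0 7 10 8 12 6)(2 11)|= 6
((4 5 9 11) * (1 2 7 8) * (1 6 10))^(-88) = [0, 7, 8, 3, 4, 5, 1, 6, 10, 9, 2, 11] = (11)(1 7 6)(2 8 10)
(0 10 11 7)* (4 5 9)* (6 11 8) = (0 10 8 6 11 7)(4 5 9) = [10, 1, 2, 3, 5, 9, 11, 0, 6, 4, 8, 7]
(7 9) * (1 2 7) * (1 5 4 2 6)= (1 6)(2 7 9 5 4)= [0, 6, 7, 3, 2, 4, 1, 9, 8, 5]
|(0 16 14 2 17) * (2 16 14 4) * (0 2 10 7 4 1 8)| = 30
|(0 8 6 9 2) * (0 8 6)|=|(0 6 9 2 8)|=5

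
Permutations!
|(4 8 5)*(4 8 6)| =|(4 6)(5 8)| =2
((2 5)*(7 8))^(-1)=(2 5)(7 8)=[0, 1, 5, 3, 4, 2, 6, 8, 7]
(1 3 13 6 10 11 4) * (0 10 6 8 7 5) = (0 10 11 4 1 3 13 8 7 5) = [10, 3, 2, 13, 1, 0, 6, 5, 7, 9, 11, 4, 12, 8]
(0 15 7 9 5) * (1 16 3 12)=(0 15 7 9 5)(1 16 3 12)=[15, 16, 2, 12, 4, 0, 6, 9, 8, 5, 10, 11, 1, 13, 14, 7, 3]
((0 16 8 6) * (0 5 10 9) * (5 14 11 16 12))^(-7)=(0 10 12 9 5)(6 16 14 8 11)=[10, 1, 2, 3, 4, 0, 16, 7, 11, 5, 12, 6, 9, 13, 8, 15, 14]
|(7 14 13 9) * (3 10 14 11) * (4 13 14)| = |(14)(3 10 4 13 9 7 11)| = 7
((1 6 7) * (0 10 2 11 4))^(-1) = (0 4 11 2 10)(1 7 6) = [4, 7, 10, 3, 11, 5, 1, 6, 8, 9, 0, 2]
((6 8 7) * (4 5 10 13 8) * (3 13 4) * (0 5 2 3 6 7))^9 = (0 5 10 4 2 3 13 8) = [5, 1, 3, 13, 2, 10, 6, 7, 0, 9, 4, 11, 12, 8]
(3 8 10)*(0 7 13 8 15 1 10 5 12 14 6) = (0 7 13 8 5 12 14 6)(1 10 3 15) = [7, 10, 2, 15, 4, 12, 0, 13, 5, 9, 3, 11, 14, 8, 6, 1]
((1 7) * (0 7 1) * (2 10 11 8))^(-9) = [7, 1, 8, 3, 4, 5, 6, 0, 11, 9, 2, 10] = (0 7)(2 8 11 10)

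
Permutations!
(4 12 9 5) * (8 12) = (4 8 12 9 5) = [0, 1, 2, 3, 8, 4, 6, 7, 12, 5, 10, 11, 9]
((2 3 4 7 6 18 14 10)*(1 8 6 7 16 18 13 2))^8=(1 18 3 6 10 16 2 8 14 4 13)=[0, 18, 8, 6, 13, 5, 10, 7, 14, 9, 16, 11, 12, 1, 4, 15, 2, 17, 3]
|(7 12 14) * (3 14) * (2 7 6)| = 6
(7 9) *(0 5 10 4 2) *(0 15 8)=[5, 1, 15, 3, 2, 10, 6, 9, 0, 7, 4, 11, 12, 13, 14, 8]=(0 5 10 4 2 15 8)(7 9)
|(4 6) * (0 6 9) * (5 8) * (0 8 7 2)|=8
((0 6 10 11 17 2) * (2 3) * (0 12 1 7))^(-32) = (0 1 2 17 10)(3 11 6 7 12) = [1, 2, 17, 11, 4, 5, 7, 12, 8, 9, 0, 6, 3, 13, 14, 15, 16, 10]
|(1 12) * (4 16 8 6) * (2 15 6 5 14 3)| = 18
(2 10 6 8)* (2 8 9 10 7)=(2 7)(6 9 10)=[0, 1, 7, 3, 4, 5, 9, 2, 8, 10, 6]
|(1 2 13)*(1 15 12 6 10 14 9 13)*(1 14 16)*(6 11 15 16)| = |(1 2 14 9 13 16)(6 10)(11 15 12)| = 6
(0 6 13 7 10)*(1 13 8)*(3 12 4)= (0 6 8 1 13 7 10)(3 12 4)= [6, 13, 2, 12, 3, 5, 8, 10, 1, 9, 0, 11, 4, 7]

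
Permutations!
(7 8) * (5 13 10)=(5 13 10)(7 8)=[0, 1, 2, 3, 4, 13, 6, 8, 7, 9, 5, 11, 12, 10]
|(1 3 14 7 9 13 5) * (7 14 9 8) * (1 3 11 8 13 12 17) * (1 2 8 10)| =|(1 11 10)(2 8 7 13 5 3 9 12 17)| =9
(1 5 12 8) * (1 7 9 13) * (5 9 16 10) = (1 9 13)(5 12 8 7 16 10) = [0, 9, 2, 3, 4, 12, 6, 16, 7, 13, 5, 11, 8, 1, 14, 15, 10]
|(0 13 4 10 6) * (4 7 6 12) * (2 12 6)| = |(0 13 7 2 12 4 10 6)| = 8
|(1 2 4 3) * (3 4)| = 3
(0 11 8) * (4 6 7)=[11, 1, 2, 3, 6, 5, 7, 4, 0, 9, 10, 8]=(0 11 8)(4 6 7)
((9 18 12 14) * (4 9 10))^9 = [0, 1, 2, 3, 12, 5, 6, 7, 8, 14, 18, 11, 4, 13, 9, 15, 16, 17, 10] = (4 12)(9 14)(10 18)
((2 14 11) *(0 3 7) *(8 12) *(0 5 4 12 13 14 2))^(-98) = (0 7 4 8 14)(3 5 12 13 11) = [7, 1, 2, 5, 8, 12, 6, 4, 14, 9, 10, 3, 13, 11, 0]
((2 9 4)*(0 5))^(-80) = (2 9 4) = [0, 1, 9, 3, 2, 5, 6, 7, 8, 4]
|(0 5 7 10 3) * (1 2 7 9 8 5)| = |(0 1 2 7 10 3)(5 9 8)| = 6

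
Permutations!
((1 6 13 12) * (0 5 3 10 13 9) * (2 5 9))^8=(13)=[0, 1, 2, 3, 4, 5, 6, 7, 8, 9, 10, 11, 12, 13]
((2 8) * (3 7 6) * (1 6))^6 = (8)(1 3)(6 7) = [0, 3, 2, 1, 4, 5, 7, 6, 8]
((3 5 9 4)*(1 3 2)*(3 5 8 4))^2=(1 9 8 2 5 3 4)=[0, 9, 5, 4, 1, 3, 6, 7, 2, 8]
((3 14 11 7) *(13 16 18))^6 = [0, 1, 2, 11, 4, 5, 6, 14, 8, 9, 10, 3, 12, 13, 7, 15, 16, 17, 18] = (18)(3 11)(7 14)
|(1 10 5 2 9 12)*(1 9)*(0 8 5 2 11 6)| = |(0 8 5 11 6)(1 10 2)(9 12)| = 30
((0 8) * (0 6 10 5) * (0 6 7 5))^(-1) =[10, 1, 2, 3, 4, 7, 5, 8, 0, 9, 6] =(0 10 6 5 7 8)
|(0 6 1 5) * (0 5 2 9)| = |(0 6 1 2 9)| = 5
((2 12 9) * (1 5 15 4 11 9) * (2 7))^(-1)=(1 12 2 7 9 11 4 15 5)=[0, 12, 7, 3, 15, 1, 6, 9, 8, 11, 10, 4, 2, 13, 14, 5]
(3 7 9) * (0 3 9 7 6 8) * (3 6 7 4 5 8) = (9)(0 6 3 7 4 5 8) = [6, 1, 2, 7, 5, 8, 3, 4, 0, 9]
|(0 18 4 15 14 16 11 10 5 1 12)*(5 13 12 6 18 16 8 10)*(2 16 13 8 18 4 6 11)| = 30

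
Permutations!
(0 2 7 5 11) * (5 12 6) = (0 2 7 12 6 5 11) = [2, 1, 7, 3, 4, 11, 5, 12, 8, 9, 10, 0, 6]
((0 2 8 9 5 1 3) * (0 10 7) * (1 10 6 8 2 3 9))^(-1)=(0 7 10 5 9 1 8 6 3)=[7, 8, 2, 0, 4, 9, 3, 10, 6, 1, 5]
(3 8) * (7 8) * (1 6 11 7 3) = (1 6 11 7 8) = [0, 6, 2, 3, 4, 5, 11, 8, 1, 9, 10, 7]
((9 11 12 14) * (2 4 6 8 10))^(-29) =[0, 1, 4, 3, 6, 5, 8, 7, 10, 14, 2, 9, 11, 13, 12] =(2 4 6 8 10)(9 14 12 11)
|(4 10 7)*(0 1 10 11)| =|(0 1 10 7 4 11)| =6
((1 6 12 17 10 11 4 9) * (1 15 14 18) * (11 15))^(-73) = [0, 18, 2, 3, 11, 5, 1, 7, 8, 4, 17, 9, 6, 13, 15, 10, 16, 12, 14] = (1 18 14 15 10 17 12 6)(4 11 9)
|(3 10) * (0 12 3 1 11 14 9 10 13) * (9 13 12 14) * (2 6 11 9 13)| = 6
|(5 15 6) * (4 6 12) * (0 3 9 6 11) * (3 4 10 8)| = |(0 4 11)(3 9 6 5 15 12 10 8)| = 24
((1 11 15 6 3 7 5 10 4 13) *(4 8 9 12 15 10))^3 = (1 8 15 7 13 10 12 3 4 11 9 6 5) = [0, 8, 2, 4, 11, 1, 5, 13, 15, 6, 12, 9, 3, 10, 14, 7]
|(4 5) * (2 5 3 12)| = |(2 5 4 3 12)| = 5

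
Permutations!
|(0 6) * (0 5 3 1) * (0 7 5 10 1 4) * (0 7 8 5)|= |(0 6 10 1 8 5 3 4 7)|= 9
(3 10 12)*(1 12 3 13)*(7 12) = (1 7 12 13)(3 10) = [0, 7, 2, 10, 4, 5, 6, 12, 8, 9, 3, 11, 13, 1]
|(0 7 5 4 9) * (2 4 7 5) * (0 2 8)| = |(0 5 7 8)(2 4 9)| = 12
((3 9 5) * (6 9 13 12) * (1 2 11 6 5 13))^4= (1 9 3 6 5 11 12 2 13)= [0, 9, 13, 6, 4, 11, 5, 7, 8, 3, 10, 12, 2, 1]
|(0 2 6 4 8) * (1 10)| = 10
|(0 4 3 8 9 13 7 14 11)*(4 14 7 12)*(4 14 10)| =10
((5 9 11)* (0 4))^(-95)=(0 4)(5 9 11)=[4, 1, 2, 3, 0, 9, 6, 7, 8, 11, 10, 5]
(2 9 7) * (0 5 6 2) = (0 5 6 2 9 7) = [5, 1, 9, 3, 4, 6, 2, 0, 8, 7]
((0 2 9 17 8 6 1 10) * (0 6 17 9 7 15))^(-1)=(0 15 7 2)(1 6 10)(8 17)=[15, 6, 0, 3, 4, 5, 10, 2, 17, 9, 1, 11, 12, 13, 14, 7, 16, 8]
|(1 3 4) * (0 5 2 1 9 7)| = 8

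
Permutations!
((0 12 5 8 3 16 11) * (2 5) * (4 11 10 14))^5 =(0 3 11 8 4 5 14 2 10 12 16) =[3, 1, 10, 11, 5, 14, 6, 7, 4, 9, 12, 8, 16, 13, 2, 15, 0]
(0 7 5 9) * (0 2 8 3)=(0 7 5 9 2 8 3)=[7, 1, 8, 0, 4, 9, 6, 5, 3, 2]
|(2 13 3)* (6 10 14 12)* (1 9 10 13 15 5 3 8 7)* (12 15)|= 13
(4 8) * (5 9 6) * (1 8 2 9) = (1 8 4 2 9 6 5) = [0, 8, 9, 3, 2, 1, 5, 7, 4, 6]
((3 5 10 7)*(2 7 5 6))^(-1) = (2 6 3 7)(5 10) = [0, 1, 6, 7, 4, 10, 3, 2, 8, 9, 5]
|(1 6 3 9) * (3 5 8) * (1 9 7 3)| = 4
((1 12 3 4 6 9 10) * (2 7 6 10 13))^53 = (1 4 12 10 3)(2 9 7 13 6) = [0, 4, 9, 1, 12, 5, 2, 13, 8, 7, 3, 11, 10, 6]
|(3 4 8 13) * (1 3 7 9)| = |(1 3 4 8 13 7 9)| = 7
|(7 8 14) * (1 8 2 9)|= 6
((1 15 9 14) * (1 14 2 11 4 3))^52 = (1 2 3 9 4 15 11) = [0, 2, 3, 9, 15, 5, 6, 7, 8, 4, 10, 1, 12, 13, 14, 11]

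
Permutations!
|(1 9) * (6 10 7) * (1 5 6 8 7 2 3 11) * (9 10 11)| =|(1 10 2 3 9 5 6 11)(7 8)| =8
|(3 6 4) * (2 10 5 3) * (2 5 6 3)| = |(2 10 6 4 5)| = 5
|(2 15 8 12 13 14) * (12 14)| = 4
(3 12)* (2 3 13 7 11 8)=(2 3 12 13 7 11 8)=[0, 1, 3, 12, 4, 5, 6, 11, 2, 9, 10, 8, 13, 7]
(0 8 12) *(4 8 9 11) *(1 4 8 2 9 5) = [5, 4, 9, 3, 2, 1, 6, 7, 12, 11, 10, 8, 0] = (0 5 1 4 2 9 11 8 12)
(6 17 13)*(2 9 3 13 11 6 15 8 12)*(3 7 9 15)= (2 15 8 12)(3 13)(6 17 11)(7 9)= [0, 1, 15, 13, 4, 5, 17, 9, 12, 7, 10, 6, 2, 3, 14, 8, 16, 11]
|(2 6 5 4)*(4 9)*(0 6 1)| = 7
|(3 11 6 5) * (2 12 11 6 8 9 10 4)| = |(2 12 11 8 9 10 4)(3 6 5)| = 21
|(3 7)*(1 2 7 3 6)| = |(1 2 7 6)| = 4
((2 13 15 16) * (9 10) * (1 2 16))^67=(16)(1 15 13 2)(9 10)=[0, 15, 1, 3, 4, 5, 6, 7, 8, 10, 9, 11, 12, 2, 14, 13, 16]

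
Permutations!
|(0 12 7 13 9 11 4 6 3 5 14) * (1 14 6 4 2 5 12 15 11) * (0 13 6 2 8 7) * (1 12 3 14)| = |(0 15 11 8 7 6 14 13 9 12)(2 5)| = 10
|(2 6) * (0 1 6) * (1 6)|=3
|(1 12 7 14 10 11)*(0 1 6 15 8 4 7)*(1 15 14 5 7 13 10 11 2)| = |(0 15 8 4 13 10 2 1 12)(5 7)(6 14 11)| = 18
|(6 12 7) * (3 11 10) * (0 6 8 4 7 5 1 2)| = 6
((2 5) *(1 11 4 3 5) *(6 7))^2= (1 4 5)(2 11 3)= [0, 4, 11, 2, 5, 1, 6, 7, 8, 9, 10, 3]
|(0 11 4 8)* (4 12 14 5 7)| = |(0 11 12 14 5 7 4 8)| = 8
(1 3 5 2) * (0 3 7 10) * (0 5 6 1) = (0 3 6 1 7 10 5 2) = [3, 7, 0, 6, 4, 2, 1, 10, 8, 9, 5]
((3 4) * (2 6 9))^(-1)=(2 9 6)(3 4)=[0, 1, 9, 4, 3, 5, 2, 7, 8, 6]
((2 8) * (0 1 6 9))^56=(9)=[0, 1, 2, 3, 4, 5, 6, 7, 8, 9]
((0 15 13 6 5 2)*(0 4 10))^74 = (0 13 5 4)(2 10 15 6) = [13, 1, 10, 3, 0, 4, 2, 7, 8, 9, 15, 11, 12, 5, 14, 6]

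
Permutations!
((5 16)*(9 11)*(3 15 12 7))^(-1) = (3 7 12 15)(5 16)(9 11) = [0, 1, 2, 7, 4, 16, 6, 12, 8, 11, 10, 9, 15, 13, 14, 3, 5]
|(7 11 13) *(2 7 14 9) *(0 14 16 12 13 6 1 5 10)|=30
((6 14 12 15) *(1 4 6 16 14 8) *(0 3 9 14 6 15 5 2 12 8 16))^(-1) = (0 15 4 1 8 14 9 3)(2 5 12)(6 16) = [15, 8, 5, 0, 1, 12, 16, 7, 14, 3, 10, 11, 2, 13, 9, 4, 6]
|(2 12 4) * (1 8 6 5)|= |(1 8 6 5)(2 12 4)|= 12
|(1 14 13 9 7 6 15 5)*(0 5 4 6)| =21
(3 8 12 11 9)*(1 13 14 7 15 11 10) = (1 13 14 7 15 11 9 3 8 12 10) = [0, 13, 2, 8, 4, 5, 6, 15, 12, 3, 1, 9, 10, 14, 7, 11]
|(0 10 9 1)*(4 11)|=4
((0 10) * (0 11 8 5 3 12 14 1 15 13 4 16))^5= (0 3 13 11 14 16 5 15 10 12 4 8 1)= [3, 0, 2, 13, 8, 15, 6, 7, 1, 9, 12, 14, 4, 11, 16, 10, 5]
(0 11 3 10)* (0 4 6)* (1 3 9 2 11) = (0 1 3 10 4 6)(2 11 9) = [1, 3, 11, 10, 6, 5, 0, 7, 8, 2, 4, 9]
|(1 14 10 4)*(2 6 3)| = 12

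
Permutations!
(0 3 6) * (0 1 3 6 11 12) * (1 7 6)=(0 1 3 11 12)(6 7)=[1, 3, 2, 11, 4, 5, 7, 6, 8, 9, 10, 12, 0]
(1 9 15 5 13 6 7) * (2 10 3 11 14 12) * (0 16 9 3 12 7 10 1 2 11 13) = (0 16 9 15 5)(1 3 13 6 10 12 11 14 7 2) = [16, 3, 1, 13, 4, 0, 10, 2, 8, 15, 12, 14, 11, 6, 7, 5, 9]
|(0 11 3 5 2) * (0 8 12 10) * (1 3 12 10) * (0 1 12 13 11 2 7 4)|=18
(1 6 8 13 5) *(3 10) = (1 6 8 13 5)(3 10) = [0, 6, 2, 10, 4, 1, 8, 7, 13, 9, 3, 11, 12, 5]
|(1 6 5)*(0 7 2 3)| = |(0 7 2 3)(1 6 5)| = 12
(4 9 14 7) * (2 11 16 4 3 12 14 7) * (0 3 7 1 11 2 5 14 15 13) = (0 3 12 15 13)(1 11 16 4 9)(5 14) = [3, 11, 2, 12, 9, 14, 6, 7, 8, 1, 10, 16, 15, 0, 5, 13, 4]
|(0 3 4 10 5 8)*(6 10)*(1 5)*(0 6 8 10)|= |(0 3 4 8 6)(1 5 10)|= 15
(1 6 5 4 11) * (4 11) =(1 6 5 11) =[0, 6, 2, 3, 4, 11, 5, 7, 8, 9, 10, 1]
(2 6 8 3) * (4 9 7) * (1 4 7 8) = (1 4 9 8 3 2 6) = [0, 4, 6, 2, 9, 5, 1, 7, 3, 8]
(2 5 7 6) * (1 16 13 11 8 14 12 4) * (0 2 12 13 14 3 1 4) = [2, 16, 5, 1, 4, 7, 12, 6, 3, 9, 10, 8, 0, 11, 13, 15, 14] = (0 2 5 7 6 12)(1 16 14 13 11 8 3)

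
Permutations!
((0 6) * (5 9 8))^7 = [6, 1, 2, 3, 4, 9, 0, 7, 5, 8] = (0 6)(5 9 8)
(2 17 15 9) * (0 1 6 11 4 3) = [1, 6, 17, 0, 3, 5, 11, 7, 8, 2, 10, 4, 12, 13, 14, 9, 16, 15] = (0 1 6 11 4 3)(2 17 15 9)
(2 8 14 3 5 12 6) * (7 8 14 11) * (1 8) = (1 8 11 7)(2 14 3 5 12 6) = [0, 8, 14, 5, 4, 12, 2, 1, 11, 9, 10, 7, 6, 13, 3]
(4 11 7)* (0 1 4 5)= (0 1 4 11 7 5)= [1, 4, 2, 3, 11, 0, 6, 5, 8, 9, 10, 7]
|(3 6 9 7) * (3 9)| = |(3 6)(7 9)| = 2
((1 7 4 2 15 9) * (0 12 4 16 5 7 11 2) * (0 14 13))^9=(16)(0 13 14 4 12)(1 9 15 2 11)=[13, 9, 11, 3, 12, 5, 6, 7, 8, 15, 10, 1, 0, 14, 4, 2, 16]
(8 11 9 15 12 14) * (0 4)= (0 4)(8 11 9 15 12 14)= [4, 1, 2, 3, 0, 5, 6, 7, 11, 15, 10, 9, 14, 13, 8, 12]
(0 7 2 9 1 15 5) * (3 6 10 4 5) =(0 7 2 9 1 15 3 6 10 4 5) =[7, 15, 9, 6, 5, 0, 10, 2, 8, 1, 4, 11, 12, 13, 14, 3]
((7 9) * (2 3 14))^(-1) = (2 14 3)(7 9) = [0, 1, 14, 2, 4, 5, 6, 9, 8, 7, 10, 11, 12, 13, 3]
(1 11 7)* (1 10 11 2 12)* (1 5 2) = (2 12 5)(7 10 11) = [0, 1, 12, 3, 4, 2, 6, 10, 8, 9, 11, 7, 5]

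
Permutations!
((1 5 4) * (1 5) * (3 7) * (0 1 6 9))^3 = (0 9 6 1)(3 7)(4 5) = [9, 0, 2, 7, 5, 4, 1, 3, 8, 6]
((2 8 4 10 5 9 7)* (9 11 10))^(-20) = [0, 1, 2, 3, 4, 11, 6, 7, 8, 9, 5, 10] = (5 11 10)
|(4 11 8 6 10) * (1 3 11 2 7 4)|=6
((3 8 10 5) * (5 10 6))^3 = (10)(3 5 6 8) = [0, 1, 2, 5, 4, 6, 8, 7, 3, 9, 10]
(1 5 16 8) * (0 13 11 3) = [13, 5, 2, 0, 4, 16, 6, 7, 1, 9, 10, 3, 12, 11, 14, 15, 8] = (0 13 11 3)(1 5 16 8)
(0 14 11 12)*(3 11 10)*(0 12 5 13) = (0 14 10 3 11 5 13) = [14, 1, 2, 11, 4, 13, 6, 7, 8, 9, 3, 5, 12, 0, 10]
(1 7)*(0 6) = (0 6)(1 7) = [6, 7, 2, 3, 4, 5, 0, 1]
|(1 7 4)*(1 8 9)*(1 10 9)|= 4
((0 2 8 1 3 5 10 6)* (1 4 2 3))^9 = (0 6 10 5 3) = [6, 1, 2, 0, 4, 3, 10, 7, 8, 9, 5]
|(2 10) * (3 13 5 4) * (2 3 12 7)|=8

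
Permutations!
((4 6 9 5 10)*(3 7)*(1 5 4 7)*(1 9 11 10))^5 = (1 5)(3 10 6 9 7 11 4) = [0, 5, 2, 10, 3, 1, 9, 11, 8, 7, 6, 4]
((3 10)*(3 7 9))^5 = (3 10 7 9) = [0, 1, 2, 10, 4, 5, 6, 9, 8, 3, 7]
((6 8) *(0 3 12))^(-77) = (0 3 12)(6 8) = [3, 1, 2, 12, 4, 5, 8, 7, 6, 9, 10, 11, 0]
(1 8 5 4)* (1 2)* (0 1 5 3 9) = [1, 8, 5, 9, 2, 4, 6, 7, 3, 0] = (0 1 8 3 9)(2 5 4)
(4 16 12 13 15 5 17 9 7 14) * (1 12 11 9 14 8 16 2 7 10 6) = (1 12 13 15 5 17 14 4 2 7 8 16 11 9 10 6) = [0, 12, 7, 3, 2, 17, 1, 8, 16, 10, 6, 9, 13, 15, 4, 5, 11, 14]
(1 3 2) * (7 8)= [0, 3, 1, 2, 4, 5, 6, 8, 7]= (1 3 2)(7 8)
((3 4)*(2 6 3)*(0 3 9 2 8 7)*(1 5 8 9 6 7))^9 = [9, 1, 3, 2, 7, 5, 6, 4, 8, 0] = (0 9)(2 3)(4 7)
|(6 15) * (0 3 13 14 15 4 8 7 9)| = |(0 3 13 14 15 6 4 8 7 9)| = 10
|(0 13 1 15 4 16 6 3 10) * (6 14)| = |(0 13 1 15 4 16 14 6 3 10)| = 10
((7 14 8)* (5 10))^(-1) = (5 10)(7 8 14) = [0, 1, 2, 3, 4, 10, 6, 8, 14, 9, 5, 11, 12, 13, 7]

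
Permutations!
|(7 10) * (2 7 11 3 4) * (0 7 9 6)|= 9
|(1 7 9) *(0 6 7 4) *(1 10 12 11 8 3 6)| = |(0 1 4)(3 6 7 9 10 12 11 8)| = 24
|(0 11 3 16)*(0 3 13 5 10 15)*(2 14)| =|(0 11 13 5 10 15)(2 14)(3 16)| =6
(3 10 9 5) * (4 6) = (3 10 9 5)(4 6) = [0, 1, 2, 10, 6, 3, 4, 7, 8, 5, 9]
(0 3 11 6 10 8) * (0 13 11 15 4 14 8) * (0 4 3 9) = (0 9)(3 15)(4 14 8 13 11 6 10) = [9, 1, 2, 15, 14, 5, 10, 7, 13, 0, 4, 6, 12, 11, 8, 3]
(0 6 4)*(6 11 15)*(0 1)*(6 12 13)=(0 11 15 12 13 6 4 1)=[11, 0, 2, 3, 1, 5, 4, 7, 8, 9, 10, 15, 13, 6, 14, 12]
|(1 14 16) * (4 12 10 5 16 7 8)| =|(1 14 7 8 4 12 10 5 16)| =9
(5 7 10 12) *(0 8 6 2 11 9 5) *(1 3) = (0 8 6 2 11 9 5 7 10 12)(1 3) = [8, 3, 11, 1, 4, 7, 2, 10, 6, 5, 12, 9, 0]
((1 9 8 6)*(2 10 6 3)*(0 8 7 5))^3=(0 2 1 5 3 6 7 8 10 9)=[2, 5, 1, 6, 4, 3, 7, 8, 10, 0, 9]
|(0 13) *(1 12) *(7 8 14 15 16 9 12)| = |(0 13)(1 7 8 14 15 16 9 12)| = 8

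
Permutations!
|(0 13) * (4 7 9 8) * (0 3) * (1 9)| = 15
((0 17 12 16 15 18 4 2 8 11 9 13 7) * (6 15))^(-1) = (0 7 13 9 11 8 2 4 18 15 6 16 12 17) = [7, 1, 4, 3, 18, 5, 16, 13, 2, 11, 10, 8, 17, 9, 14, 6, 12, 0, 15]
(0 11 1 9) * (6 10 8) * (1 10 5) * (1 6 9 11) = [1, 11, 2, 3, 4, 6, 5, 7, 9, 0, 8, 10] = (0 1 11 10 8 9)(5 6)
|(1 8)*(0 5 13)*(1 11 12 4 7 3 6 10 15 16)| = |(0 5 13)(1 8 11 12 4 7 3 6 10 15 16)| = 33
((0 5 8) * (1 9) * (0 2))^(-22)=(9)(0 8)(2 5)=[8, 1, 5, 3, 4, 2, 6, 7, 0, 9]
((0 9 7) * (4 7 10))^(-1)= [7, 1, 2, 3, 10, 5, 6, 4, 8, 0, 9]= (0 7 4 10 9)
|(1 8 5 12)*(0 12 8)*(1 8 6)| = 6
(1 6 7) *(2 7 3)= (1 6 3 2 7)= [0, 6, 7, 2, 4, 5, 3, 1]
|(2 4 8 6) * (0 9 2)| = |(0 9 2 4 8 6)| = 6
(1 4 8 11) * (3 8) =(1 4 3 8 11) =[0, 4, 2, 8, 3, 5, 6, 7, 11, 9, 10, 1]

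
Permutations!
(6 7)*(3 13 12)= [0, 1, 2, 13, 4, 5, 7, 6, 8, 9, 10, 11, 3, 12]= (3 13 12)(6 7)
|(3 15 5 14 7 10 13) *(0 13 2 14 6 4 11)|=8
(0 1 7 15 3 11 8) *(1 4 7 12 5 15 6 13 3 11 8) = (0 4 7 6 13 3 8)(1 12 5 15 11) = [4, 12, 2, 8, 7, 15, 13, 6, 0, 9, 10, 1, 5, 3, 14, 11]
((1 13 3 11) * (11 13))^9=(1 11)(3 13)=[0, 11, 2, 13, 4, 5, 6, 7, 8, 9, 10, 1, 12, 3]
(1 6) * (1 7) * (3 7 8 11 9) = (1 6 8 11 9 3 7) = [0, 6, 2, 7, 4, 5, 8, 1, 11, 3, 10, 9]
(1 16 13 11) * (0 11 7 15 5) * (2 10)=(0 11 1 16 13 7 15 5)(2 10)=[11, 16, 10, 3, 4, 0, 6, 15, 8, 9, 2, 1, 12, 7, 14, 5, 13]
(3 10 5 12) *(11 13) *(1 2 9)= (1 2 9)(3 10 5 12)(11 13)= [0, 2, 9, 10, 4, 12, 6, 7, 8, 1, 5, 13, 3, 11]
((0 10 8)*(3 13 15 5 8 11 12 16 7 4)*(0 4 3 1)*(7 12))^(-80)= [8, 5, 2, 10, 15, 3, 6, 0, 13, 9, 4, 1, 12, 11, 14, 7, 16]= (16)(0 8 13 11 1 5 3 10 4 15 7)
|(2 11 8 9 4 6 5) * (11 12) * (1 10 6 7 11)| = 30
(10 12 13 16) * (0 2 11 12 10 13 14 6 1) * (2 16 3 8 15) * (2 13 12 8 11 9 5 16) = (0 2 9 5 16 12 14 6 1)(3 11 8 15 13) = [2, 0, 9, 11, 4, 16, 1, 7, 15, 5, 10, 8, 14, 3, 6, 13, 12]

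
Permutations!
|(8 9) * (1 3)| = |(1 3)(8 9)| = 2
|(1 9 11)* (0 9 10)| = |(0 9 11 1 10)| = 5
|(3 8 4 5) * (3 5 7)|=|(3 8 4 7)|=4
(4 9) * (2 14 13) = (2 14 13)(4 9) = [0, 1, 14, 3, 9, 5, 6, 7, 8, 4, 10, 11, 12, 2, 13]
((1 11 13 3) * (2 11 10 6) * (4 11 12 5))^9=(1 3 13 11 4 5 12 2 6 10)=[0, 3, 6, 13, 5, 12, 10, 7, 8, 9, 1, 4, 2, 11]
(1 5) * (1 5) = (5) = [0, 1, 2, 3, 4, 5]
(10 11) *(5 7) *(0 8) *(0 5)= (0 8 5 7)(10 11)= [8, 1, 2, 3, 4, 7, 6, 0, 5, 9, 11, 10]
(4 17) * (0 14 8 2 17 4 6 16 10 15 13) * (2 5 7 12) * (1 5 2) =(0 14 8 2 17 6 16 10 15 13)(1 5 7 12) =[14, 5, 17, 3, 4, 7, 16, 12, 2, 9, 15, 11, 1, 0, 8, 13, 10, 6]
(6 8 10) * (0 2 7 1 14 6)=(0 2 7 1 14 6 8 10)=[2, 14, 7, 3, 4, 5, 8, 1, 10, 9, 0, 11, 12, 13, 6]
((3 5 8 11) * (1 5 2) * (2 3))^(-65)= [0, 1, 2, 3, 4, 5, 6, 7, 8, 9, 10, 11]= (11)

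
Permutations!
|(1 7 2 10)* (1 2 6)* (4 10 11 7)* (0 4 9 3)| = 10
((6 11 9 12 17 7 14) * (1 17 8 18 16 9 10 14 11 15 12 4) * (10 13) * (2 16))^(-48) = (18) = [0, 1, 2, 3, 4, 5, 6, 7, 8, 9, 10, 11, 12, 13, 14, 15, 16, 17, 18]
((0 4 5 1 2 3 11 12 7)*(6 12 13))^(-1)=(0 7 12 6 13 11 3 2 1 5 4)=[7, 5, 1, 2, 0, 4, 13, 12, 8, 9, 10, 3, 6, 11]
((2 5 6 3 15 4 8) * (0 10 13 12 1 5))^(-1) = [2, 12, 8, 6, 15, 1, 5, 7, 4, 9, 0, 11, 13, 10, 14, 3] = (0 2 8 4 15 3 6 5 1 12 13 10)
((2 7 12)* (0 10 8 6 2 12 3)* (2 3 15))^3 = (15)(0 6 10 3 8) = [6, 1, 2, 8, 4, 5, 10, 7, 0, 9, 3, 11, 12, 13, 14, 15]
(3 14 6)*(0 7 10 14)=(0 7 10 14 6 3)=[7, 1, 2, 0, 4, 5, 3, 10, 8, 9, 14, 11, 12, 13, 6]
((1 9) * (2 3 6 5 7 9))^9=[0, 3, 6, 5, 4, 9, 7, 1, 8, 2]=(1 3 5 9 2 6 7)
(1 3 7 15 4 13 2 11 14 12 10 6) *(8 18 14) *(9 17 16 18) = (1 3 7 15 4 13 2 11 8 9 17 16 18 14 12 10 6) = [0, 3, 11, 7, 13, 5, 1, 15, 9, 17, 6, 8, 10, 2, 12, 4, 18, 16, 14]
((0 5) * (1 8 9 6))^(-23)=[5, 8, 2, 3, 4, 0, 1, 7, 9, 6]=(0 5)(1 8 9 6)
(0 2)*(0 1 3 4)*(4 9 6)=(0 2 1 3 9 6 4)=[2, 3, 1, 9, 0, 5, 4, 7, 8, 6]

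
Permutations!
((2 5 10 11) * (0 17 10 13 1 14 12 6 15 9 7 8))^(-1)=(0 8 7 9 15 6 12 14 1 13 5 2 11 10 17)=[8, 13, 11, 3, 4, 2, 12, 9, 7, 15, 17, 10, 14, 5, 1, 6, 16, 0]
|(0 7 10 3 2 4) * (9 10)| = 7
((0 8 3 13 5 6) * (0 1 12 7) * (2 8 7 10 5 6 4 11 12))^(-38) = [0, 13, 6, 2, 12, 11, 3, 7, 1, 9, 4, 10, 5, 8] = (1 13 8)(2 6 3)(4 12 5 11 10)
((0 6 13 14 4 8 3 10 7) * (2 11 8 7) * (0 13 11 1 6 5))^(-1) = (0 5)(1 2 10 3 8 11 6)(4 14 13 7) = [5, 2, 10, 8, 14, 0, 1, 4, 11, 9, 3, 6, 12, 7, 13]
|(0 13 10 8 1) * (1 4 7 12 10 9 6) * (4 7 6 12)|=10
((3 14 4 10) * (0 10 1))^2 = (0 3 4)(1 10 14) = [3, 10, 2, 4, 0, 5, 6, 7, 8, 9, 14, 11, 12, 13, 1]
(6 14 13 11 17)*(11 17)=(6 14 13 17)=[0, 1, 2, 3, 4, 5, 14, 7, 8, 9, 10, 11, 12, 17, 13, 15, 16, 6]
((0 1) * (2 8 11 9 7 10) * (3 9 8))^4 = (11)(2 10 7 9 3) = [0, 1, 10, 2, 4, 5, 6, 9, 8, 3, 7, 11]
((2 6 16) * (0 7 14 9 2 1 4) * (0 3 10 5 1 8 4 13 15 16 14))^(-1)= (0 7)(1 5 10 3 4 8 16 15 13)(2 9 14 6)= [7, 5, 9, 4, 8, 10, 2, 0, 16, 14, 3, 11, 12, 1, 6, 13, 15]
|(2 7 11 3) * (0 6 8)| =|(0 6 8)(2 7 11 3)| =12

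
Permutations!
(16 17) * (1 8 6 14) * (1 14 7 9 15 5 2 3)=(1 8 6 7 9 15 5 2 3)(16 17)=[0, 8, 3, 1, 4, 2, 7, 9, 6, 15, 10, 11, 12, 13, 14, 5, 17, 16]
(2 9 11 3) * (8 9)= (2 8 9 11 3)= [0, 1, 8, 2, 4, 5, 6, 7, 9, 11, 10, 3]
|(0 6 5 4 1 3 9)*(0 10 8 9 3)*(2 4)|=|(0 6 5 2 4 1)(8 9 10)|=6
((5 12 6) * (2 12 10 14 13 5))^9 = (5 10 14 13) = [0, 1, 2, 3, 4, 10, 6, 7, 8, 9, 14, 11, 12, 5, 13]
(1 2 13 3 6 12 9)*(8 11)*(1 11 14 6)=(1 2 13 3)(6 12 9 11 8 14)=[0, 2, 13, 1, 4, 5, 12, 7, 14, 11, 10, 8, 9, 3, 6]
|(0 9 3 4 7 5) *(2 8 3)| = |(0 9 2 8 3 4 7 5)| = 8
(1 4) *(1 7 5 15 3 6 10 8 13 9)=[0, 4, 2, 6, 7, 15, 10, 5, 13, 1, 8, 11, 12, 9, 14, 3]=(1 4 7 5 15 3 6 10 8 13 9)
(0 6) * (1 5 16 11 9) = [6, 5, 2, 3, 4, 16, 0, 7, 8, 1, 10, 9, 12, 13, 14, 15, 11] = (0 6)(1 5 16 11 9)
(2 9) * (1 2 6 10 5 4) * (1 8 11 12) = (1 2 9 6 10 5 4 8 11 12) = [0, 2, 9, 3, 8, 4, 10, 7, 11, 6, 5, 12, 1]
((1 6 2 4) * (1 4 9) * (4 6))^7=(1 6 9 4 2)=[0, 6, 1, 3, 2, 5, 9, 7, 8, 4]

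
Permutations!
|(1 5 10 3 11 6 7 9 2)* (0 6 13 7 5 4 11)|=|(0 6 5 10 3)(1 4 11 13 7 9 2)|=35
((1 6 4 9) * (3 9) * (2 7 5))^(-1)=(1 9 3 4 6)(2 5 7)=[0, 9, 5, 4, 6, 7, 1, 2, 8, 3]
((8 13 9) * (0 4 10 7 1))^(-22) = (0 7 4 1 10)(8 9 13) = [7, 10, 2, 3, 1, 5, 6, 4, 9, 13, 0, 11, 12, 8]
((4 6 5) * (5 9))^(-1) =(4 5 9 6) =[0, 1, 2, 3, 5, 9, 4, 7, 8, 6]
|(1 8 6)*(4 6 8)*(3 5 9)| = 3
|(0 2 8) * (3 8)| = 4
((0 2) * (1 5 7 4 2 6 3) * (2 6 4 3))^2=[6, 7, 4, 5, 2, 3, 0, 1]=(0 6)(1 7)(2 4)(3 5)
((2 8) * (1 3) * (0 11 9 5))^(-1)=(0 5 9 11)(1 3)(2 8)=[5, 3, 8, 1, 4, 9, 6, 7, 2, 11, 10, 0]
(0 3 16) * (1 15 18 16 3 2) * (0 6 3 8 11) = (0 2 1 15 18 16 6 3 8 11) = [2, 15, 1, 8, 4, 5, 3, 7, 11, 9, 10, 0, 12, 13, 14, 18, 6, 17, 16]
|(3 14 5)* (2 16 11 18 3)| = 7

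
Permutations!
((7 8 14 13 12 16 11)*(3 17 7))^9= (17)= [0, 1, 2, 3, 4, 5, 6, 7, 8, 9, 10, 11, 12, 13, 14, 15, 16, 17]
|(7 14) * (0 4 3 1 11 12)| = 6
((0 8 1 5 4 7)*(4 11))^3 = (0 5 7 1 4 8 11) = [5, 4, 2, 3, 8, 7, 6, 1, 11, 9, 10, 0]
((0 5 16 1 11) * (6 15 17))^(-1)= [11, 16, 2, 3, 4, 0, 17, 7, 8, 9, 10, 1, 12, 13, 14, 6, 5, 15]= (0 11 1 16 5)(6 17 15)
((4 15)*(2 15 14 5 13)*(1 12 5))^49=(1 12 5 13 2 15 4 14)=[0, 12, 15, 3, 14, 13, 6, 7, 8, 9, 10, 11, 5, 2, 1, 4]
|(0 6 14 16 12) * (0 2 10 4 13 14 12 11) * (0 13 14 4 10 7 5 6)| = |(2 7 5 6 12)(4 14 16 11 13)| = 5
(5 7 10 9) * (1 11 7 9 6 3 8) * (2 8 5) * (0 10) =[10, 11, 8, 5, 4, 9, 3, 0, 1, 2, 6, 7] =(0 10 6 3 5 9 2 8 1 11 7)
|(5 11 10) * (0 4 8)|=|(0 4 8)(5 11 10)|=3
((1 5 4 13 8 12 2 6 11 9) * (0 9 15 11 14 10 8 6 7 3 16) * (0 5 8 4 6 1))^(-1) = (0 9)(1 13 4 10 14 6 5 16 3 7 2 12 8)(11 15) = [9, 13, 12, 7, 10, 16, 5, 2, 1, 0, 14, 15, 8, 4, 6, 11, 3]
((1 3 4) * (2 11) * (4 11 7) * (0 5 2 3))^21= [7, 2, 1, 11, 5, 4, 6, 0, 8, 9, 10, 3]= (0 7)(1 2)(3 11)(4 5)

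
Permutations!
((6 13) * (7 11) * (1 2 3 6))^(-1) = (1 13 6 3 2)(7 11) = [0, 13, 1, 2, 4, 5, 3, 11, 8, 9, 10, 7, 12, 6]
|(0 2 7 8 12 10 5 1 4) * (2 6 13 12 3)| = |(0 6 13 12 10 5 1 4)(2 7 8 3)| = 8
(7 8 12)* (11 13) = (7 8 12)(11 13) = [0, 1, 2, 3, 4, 5, 6, 8, 12, 9, 10, 13, 7, 11]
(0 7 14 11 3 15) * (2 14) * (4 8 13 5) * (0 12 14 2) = (0 7)(3 15 12 14 11)(4 8 13 5) = [7, 1, 2, 15, 8, 4, 6, 0, 13, 9, 10, 3, 14, 5, 11, 12]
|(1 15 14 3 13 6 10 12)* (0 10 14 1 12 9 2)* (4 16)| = 4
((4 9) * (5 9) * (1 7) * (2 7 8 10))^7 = (1 10 7 8 2)(4 5 9) = [0, 10, 1, 3, 5, 9, 6, 8, 2, 4, 7]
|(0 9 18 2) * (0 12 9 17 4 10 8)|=|(0 17 4 10 8)(2 12 9 18)|=20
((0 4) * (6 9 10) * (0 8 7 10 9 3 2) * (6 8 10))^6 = (0 3 7 10)(2 6 8 4) = [3, 1, 6, 7, 2, 5, 8, 10, 4, 9, 0]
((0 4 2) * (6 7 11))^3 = (11) = [0, 1, 2, 3, 4, 5, 6, 7, 8, 9, 10, 11]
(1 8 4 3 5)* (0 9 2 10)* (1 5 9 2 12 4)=[2, 8, 10, 9, 3, 5, 6, 7, 1, 12, 0, 11, 4]=(0 2 10)(1 8)(3 9 12 4)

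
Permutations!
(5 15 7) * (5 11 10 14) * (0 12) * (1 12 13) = (0 13 1 12)(5 15 7 11 10 14) = [13, 12, 2, 3, 4, 15, 6, 11, 8, 9, 14, 10, 0, 1, 5, 7]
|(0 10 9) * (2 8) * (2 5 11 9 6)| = 8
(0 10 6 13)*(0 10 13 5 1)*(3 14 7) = (0 13 10 6 5 1)(3 14 7) = [13, 0, 2, 14, 4, 1, 5, 3, 8, 9, 6, 11, 12, 10, 7]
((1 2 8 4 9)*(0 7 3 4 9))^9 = (0 7 3 4)(1 2 8 9) = [7, 2, 8, 4, 0, 5, 6, 3, 9, 1]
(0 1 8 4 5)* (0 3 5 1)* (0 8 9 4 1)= (0 8 1 9 4)(3 5)= [8, 9, 2, 5, 0, 3, 6, 7, 1, 4]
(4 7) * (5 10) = (4 7)(5 10) = [0, 1, 2, 3, 7, 10, 6, 4, 8, 9, 5]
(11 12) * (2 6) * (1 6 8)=(1 6 2 8)(11 12)=[0, 6, 8, 3, 4, 5, 2, 7, 1, 9, 10, 12, 11]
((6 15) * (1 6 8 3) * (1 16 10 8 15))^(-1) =[0, 6, 2, 8, 4, 5, 1, 7, 10, 9, 16, 11, 12, 13, 14, 15, 3] =(1 6)(3 8 10 16)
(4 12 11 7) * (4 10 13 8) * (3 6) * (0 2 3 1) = (0 2 3 6 1)(4 12 11 7 10 13 8) = [2, 0, 3, 6, 12, 5, 1, 10, 4, 9, 13, 7, 11, 8]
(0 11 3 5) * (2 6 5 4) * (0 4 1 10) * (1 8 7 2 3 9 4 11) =(0 1 10)(2 6 5 11 9 4 3 8 7) =[1, 10, 6, 8, 3, 11, 5, 2, 7, 4, 0, 9]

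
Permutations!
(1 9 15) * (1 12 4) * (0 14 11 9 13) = (0 14 11 9 15 12 4 1 13) = [14, 13, 2, 3, 1, 5, 6, 7, 8, 15, 10, 9, 4, 0, 11, 12]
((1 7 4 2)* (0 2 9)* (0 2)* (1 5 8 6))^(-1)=(1 6 8 5 2 9 4 7)=[0, 6, 9, 3, 7, 2, 8, 1, 5, 4]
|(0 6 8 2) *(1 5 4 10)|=|(0 6 8 2)(1 5 4 10)|=4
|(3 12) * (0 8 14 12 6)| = 6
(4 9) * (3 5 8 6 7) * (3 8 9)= [0, 1, 2, 5, 3, 9, 7, 8, 6, 4]= (3 5 9 4)(6 7 8)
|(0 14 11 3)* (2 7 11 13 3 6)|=|(0 14 13 3)(2 7 11 6)|=4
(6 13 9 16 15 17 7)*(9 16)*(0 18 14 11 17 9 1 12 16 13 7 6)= (0 18 14 11 17 6 7)(1 12 16 15 9)= [18, 12, 2, 3, 4, 5, 7, 0, 8, 1, 10, 17, 16, 13, 11, 9, 15, 6, 14]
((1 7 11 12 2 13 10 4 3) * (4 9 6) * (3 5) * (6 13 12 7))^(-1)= (1 3 5 4 6)(2 12)(7 11)(9 10 13)= [0, 3, 12, 5, 6, 4, 1, 11, 8, 10, 13, 7, 2, 9]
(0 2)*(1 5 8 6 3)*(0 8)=[2, 5, 8, 1, 4, 0, 3, 7, 6]=(0 2 8 6 3 1 5)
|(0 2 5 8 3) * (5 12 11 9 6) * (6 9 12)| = |(0 2 6 5 8 3)(11 12)| = 6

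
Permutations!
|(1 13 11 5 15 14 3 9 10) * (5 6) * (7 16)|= |(1 13 11 6 5 15 14 3 9 10)(7 16)|= 10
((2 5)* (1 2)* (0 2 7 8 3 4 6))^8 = [6, 5, 0, 8, 3, 2, 4, 1, 7] = (0 6 4 3 8 7 1 5 2)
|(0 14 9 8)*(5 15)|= 4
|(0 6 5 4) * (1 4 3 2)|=|(0 6 5 3 2 1 4)|=7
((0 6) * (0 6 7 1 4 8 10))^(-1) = (0 10 8 4 1 7) = [10, 7, 2, 3, 1, 5, 6, 0, 4, 9, 8]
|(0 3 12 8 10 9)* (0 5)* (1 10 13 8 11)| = |(0 3 12 11 1 10 9 5)(8 13)| = 8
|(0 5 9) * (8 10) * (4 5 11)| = |(0 11 4 5 9)(8 10)| = 10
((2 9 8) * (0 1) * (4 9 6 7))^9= (0 1)(2 4)(6 9)(7 8)= [1, 0, 4, 3, 2, 5, 9, 8, 7, 6]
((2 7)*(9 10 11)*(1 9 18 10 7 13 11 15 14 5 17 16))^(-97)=[0, 10, 5, 3, 4, 13, 6, 14, 8, 15, 9, 16, 12, 17, 2, 7, 18, 11, 1]=(1 10 9 15 7 14 2 5 13 17 11 16 18)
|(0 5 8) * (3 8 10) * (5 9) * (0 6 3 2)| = 15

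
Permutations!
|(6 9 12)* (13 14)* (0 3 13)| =12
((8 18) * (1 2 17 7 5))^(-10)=[0, 1, 2, 3, 4, 5, 6, 7, 8, 9, 10, 11, 12, 13, 14, 15, 16, 17, 18]=(18)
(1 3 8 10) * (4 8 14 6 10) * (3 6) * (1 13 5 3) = (1 6 10 13 5 3 14)(4 8) = [0, 6, 2, 14, 8, 3, 10, 7, 4, 9, 13, 11, 12, 5, 1]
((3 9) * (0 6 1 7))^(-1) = (0 7 1 6)(3 9) = [7, 6, 2, 9, 4, 5, 0, 1, 8, 3]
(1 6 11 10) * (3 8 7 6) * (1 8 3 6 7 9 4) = (1 6 11 10 8 9 4) = [0, 6, 2, 3, 1, 5, 11, 7, 9, 4, 8, 10]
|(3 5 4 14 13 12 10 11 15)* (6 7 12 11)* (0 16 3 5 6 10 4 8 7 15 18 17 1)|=|(0 16 3 6 15 5 8 7 12 4 14 13 11 18 17 1)|=16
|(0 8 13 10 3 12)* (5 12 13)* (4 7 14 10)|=|(0 8 5 12)(3 13 4 7 14 10)|=12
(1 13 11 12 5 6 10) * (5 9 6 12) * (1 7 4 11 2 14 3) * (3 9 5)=(1 13 2 14 9 6 10 7 4 11 3)(5 12)=[0, 13, 14, 1, 11, 12, 10, 4, 8, 6, 7, 3, 5, 2, 9]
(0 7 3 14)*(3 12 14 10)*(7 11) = (0 11 7 12 14)(3 10) = [11, 1, 2, 10, 4, 5, 6, 12, 8, 9, 3, 7, 14, 13, 0]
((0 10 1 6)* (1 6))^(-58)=[6, 1, 2, 3, 4, 5, 10, 7, 8, 9, 0]=(0 6 10)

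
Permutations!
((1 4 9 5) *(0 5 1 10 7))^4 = (10)(1 4 9) = [0, 4, 2, 3, 9, 5, 6, 7, 8, 1, 10]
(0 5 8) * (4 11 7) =[5, 1, 2, 3, 11, 8, 6, 4, 0, 9, 10, 7] =(0 5 8)(4 11 7)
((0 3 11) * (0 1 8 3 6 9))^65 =(0 9 6)(1 8 3 11) =[9, 8, 2, 11, 4, 5, 0, 7, 3, 6, 10, 1]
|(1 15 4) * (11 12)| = |(1 15 4)(11 12)| = 6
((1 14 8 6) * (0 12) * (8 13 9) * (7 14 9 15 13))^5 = (0 12)(1 9 8 6)(7 14)(13 15) = [12, 9, 2, 3, 4, 5, 1, 14, 6, 8, 10, 11, 0, 15, 7, 13]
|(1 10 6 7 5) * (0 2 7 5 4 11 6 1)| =|(0 2 7 4 11 6 5)(1 10)| =14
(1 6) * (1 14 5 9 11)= [0, 6, 2, 3, 4, 9, 14, 7, 8, 11, 10, 1, 12, 13, 5]= (1 6 14 5 9 11)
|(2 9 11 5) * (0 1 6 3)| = 4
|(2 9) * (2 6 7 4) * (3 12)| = |(2 9 6 7 4)(3 12)| = 10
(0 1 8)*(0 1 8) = (0 8 1) = [8, 0, 2, 3, 4, 5, 6, 7, 1]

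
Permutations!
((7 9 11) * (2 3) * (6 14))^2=(14)(7 11 9)=[0, 1, 2, 3, 4, 5, 6, 11, 8, 7, 10, 9, 12, 13, 14]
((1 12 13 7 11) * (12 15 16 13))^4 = [0, 7, 2, 3, 4, 5, 6, 16, 8, 9, 10, 13, 12, 15, 14, 11, 1] = (1 7 16)(11 13 15)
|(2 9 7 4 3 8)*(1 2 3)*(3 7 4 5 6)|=20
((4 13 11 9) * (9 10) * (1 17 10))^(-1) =(1 11 13 4 9 10 17) =[0, 11, 2, 3, 9, 5, 6, 7, 8, 10, 17, 13, 12, 4, 14, 15, 16, 1]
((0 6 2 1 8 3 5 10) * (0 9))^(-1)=(0 9 10 5 3 8 1 2 6)=[9, 2, 6, 8, 4, 3, 0, 7, 1, 10, 5]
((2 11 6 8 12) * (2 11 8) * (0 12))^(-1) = (0 8 2 6 11 12) = [8, 1, 6, 3, 4, 5, 11, 7, 2, 9, 10, 12, 0]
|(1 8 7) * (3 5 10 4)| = |(1 8 7)(3 5 10 4)| = 12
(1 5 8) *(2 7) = (1 5 8)(2 7) = [0, 5, 7, 3, 4, 8, 6, 2, 1]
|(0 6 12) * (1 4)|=|(0 6 12)(1 4)|=6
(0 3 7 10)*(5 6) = (0 3 7 10)(5 6) = [3, 1, 2, 7, 4, 6, 5, 10, 8, 9, 0]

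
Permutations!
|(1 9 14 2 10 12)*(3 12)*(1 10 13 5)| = 6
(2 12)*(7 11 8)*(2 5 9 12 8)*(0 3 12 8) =(0 3 12 5 9 8 7 11 2) =[3, 1, 0, 12, 4, 9, 6, 11, 7, 8, 10, 2, 5]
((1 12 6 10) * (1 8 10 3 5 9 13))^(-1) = (1 13 9 5 3 6 12)(8 10) = [0, 13, 2, 6, 4, 3, 12, 7, 10, 5, 8, 11, 1, 9]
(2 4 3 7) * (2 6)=[0, 1, 4, 7, 3, 5, 2, 6]=(2 4 3 7 6)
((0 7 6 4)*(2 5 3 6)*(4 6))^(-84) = (7) = [0, 1, 2, 3, 4, 5, 6, 7]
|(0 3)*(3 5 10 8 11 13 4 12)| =|(0 5 10 8 11 13 4 12 3)| =9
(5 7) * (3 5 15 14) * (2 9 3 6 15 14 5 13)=(2 9 3 13)(5 7 14 6 15)=[0, 1, 9, 13, 4, 7, 15, 14, 8, 3, 10, 11, 12, 2, 6, 5]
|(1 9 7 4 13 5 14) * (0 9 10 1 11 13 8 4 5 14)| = 12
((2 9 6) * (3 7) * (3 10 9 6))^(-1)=[0, 1, 6, 9, 4, 5, 2, 3, 8, 10, 7]=(2 6)(3 9 10 7)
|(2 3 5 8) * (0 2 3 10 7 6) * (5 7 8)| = 7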